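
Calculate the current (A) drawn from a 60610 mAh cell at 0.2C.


Convert: capacity = 60610 mAh = 60.61 Ah
At 0.2C: I = 0.2 * 60.61 Ah = 12.122 A

12.122 A


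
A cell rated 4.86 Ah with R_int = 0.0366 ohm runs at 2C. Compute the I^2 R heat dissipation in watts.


Step 1: I = C_rate * capacity = 2 * 4.86 = 9.72 A
Step 2: Q = I^2 * R = 9.72^2 * 0.0366 = 94.478 * 0.0366 = 3.458 W

3.458 W


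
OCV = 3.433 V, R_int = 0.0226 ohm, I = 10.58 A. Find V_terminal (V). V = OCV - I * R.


IR drop = 10.58 * 0.0226 = 0.23911 V
V = 3.433 - 0.23911 = 3.194 V

3.194 V


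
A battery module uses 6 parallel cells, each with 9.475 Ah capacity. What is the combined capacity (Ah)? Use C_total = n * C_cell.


C_total = 6 * 9.475 = 56.85 Ah

56.85 Ah


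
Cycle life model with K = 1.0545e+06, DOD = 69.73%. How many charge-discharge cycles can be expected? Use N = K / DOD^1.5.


DOD^1.5 = 582.28
N = K / DOD^1.5 = 1.0545e+06 / 582.28 = 1811

1811 cycles


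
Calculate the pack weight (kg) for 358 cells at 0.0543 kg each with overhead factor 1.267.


Cell mass sum = 358 * 0.0543 = 19.439 kg
With overhead 1.267: m_pack = 19.439 * 1.267 = 24.63 kg

24.63 kg


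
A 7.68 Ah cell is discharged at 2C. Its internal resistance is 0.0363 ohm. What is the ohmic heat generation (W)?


Step 1: I = C_rate * capacity = 2 * 7.68 = 15.36 A
Step 2: Q = I^2 * R = 15.36^2 * 0.0363 = 235.93 * 0.0363 = 8.564 W

8.564 W


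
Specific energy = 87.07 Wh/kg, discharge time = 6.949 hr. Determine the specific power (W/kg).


P_specific = E / t = 87.07 / 6.949 = 12.53 W/kg

12.53 W/kg


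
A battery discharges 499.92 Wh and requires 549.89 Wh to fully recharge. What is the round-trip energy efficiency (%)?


Round-trip efficiency = 499.92/549.89 * 100% = 90.91%

90.91%


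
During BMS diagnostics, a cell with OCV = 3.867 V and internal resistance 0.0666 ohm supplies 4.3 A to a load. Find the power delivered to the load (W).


Step 1: V_terminal = OCV - I*R = 3.867 - 4.3 * 0.0666 = 3.5806 V
Step 2: P_out = V_terminal * I = 3.5806 * 4.3 = 15.40 W

15.40 W


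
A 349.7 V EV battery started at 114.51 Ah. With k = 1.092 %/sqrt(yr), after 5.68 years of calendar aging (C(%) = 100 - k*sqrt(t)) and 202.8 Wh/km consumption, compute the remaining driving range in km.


Step 1: capacity retention = 100 - 1.092 * sqrt(5.68) = 100 - 1.092 * 2.3833 = 97.397%
Step 2: C_now = 114.51 * 97.397/100 = 111.53 Ah
Step 3: E_pack = V * C_now = 349.7 * 111.53 = 39002 Wh
Step 4: range = E_pack / consumption = 39002 / 202.8 = 192.3 km

192.3 km


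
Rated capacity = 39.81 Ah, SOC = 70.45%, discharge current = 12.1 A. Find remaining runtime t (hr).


Step 1: remaining = SOC/100 * C_total = 70.45/100 * 39.81 = 28.046 Ah
Step 2: t = remaining / I = 28.046 / 12.1 = 2.318 hr

2.318 hr


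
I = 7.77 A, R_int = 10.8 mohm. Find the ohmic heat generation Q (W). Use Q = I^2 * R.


Convert: R = 10.8 mohm = 0.0108 ohm
Q = I^2 * R = 7.77^2 * 0.0108 = 0.6520 W

0.6520 W


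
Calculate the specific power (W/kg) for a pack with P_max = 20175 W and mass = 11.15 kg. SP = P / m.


SP = P / m = 20175 / 11.15 = 1809 W/kg

1809 W/kg


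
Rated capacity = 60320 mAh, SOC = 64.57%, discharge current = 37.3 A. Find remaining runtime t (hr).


Convert: C_total = 60320 mAh = 60.32 Ah
Step 1: remaining = SOC/100 * C_total = 64.57/100 * 60.32 = 38.949 Ah
Step 2: t = remaining / I = 38.949 / 37.3 = 1.044 hr

1.044 hr


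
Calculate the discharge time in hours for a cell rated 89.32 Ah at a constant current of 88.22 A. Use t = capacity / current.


t = capacity / current = 89.32 / 88.22 = 1.012 hr

1.012 hr


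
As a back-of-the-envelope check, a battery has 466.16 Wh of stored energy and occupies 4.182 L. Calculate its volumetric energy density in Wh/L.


ED = E / V = 466.16 / 4.182 = 111.5 Wh/L

111.5 Wh/L


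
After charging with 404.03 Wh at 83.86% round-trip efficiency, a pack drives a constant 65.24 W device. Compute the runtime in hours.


Step 1: E_discharge = eta/100 * E_charge = 83.86/100 * 404.03 = 338.82 Wh
Step 2: t = E_discharge / P = 338.82 / 65.24 = 5.193 hr

5.193 hr


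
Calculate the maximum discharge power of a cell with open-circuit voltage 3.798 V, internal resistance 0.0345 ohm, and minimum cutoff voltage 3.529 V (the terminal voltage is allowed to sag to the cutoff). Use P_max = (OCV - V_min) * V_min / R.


dV = OCV - V_min = 0.269 V (so I_max = dV / R)
P_max = dV * V_min / R = 0.269 * 3.529 / 0.0345 = 27.52 W

27.52 W


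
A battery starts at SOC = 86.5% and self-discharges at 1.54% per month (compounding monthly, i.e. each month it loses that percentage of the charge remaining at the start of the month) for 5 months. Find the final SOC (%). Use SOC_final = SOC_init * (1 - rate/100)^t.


Monthly retention factor = 1 - 1.54/100 = 0.9846
Over 5 months: factor^5 = 0.92534
SOC_final = 86.5 * 0.92534 = 80.04%

80.04%


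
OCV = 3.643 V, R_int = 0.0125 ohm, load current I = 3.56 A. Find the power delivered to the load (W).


Step 1: V_terminal = OCV - I*R = 3.643 - 3.56 * 0.0125 = 3.5985 V
Step 2: P_out = V_terminal * I = 3.5985 * 3.56 = 12.81 W

12.81 W


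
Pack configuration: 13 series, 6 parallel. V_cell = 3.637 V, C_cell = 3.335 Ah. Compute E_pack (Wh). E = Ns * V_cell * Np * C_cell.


E = Ns * Vcell * Np * Ccell = 13 * 3.637 * 6 * 3.335 = 946.1 Wh

946.1 Wh


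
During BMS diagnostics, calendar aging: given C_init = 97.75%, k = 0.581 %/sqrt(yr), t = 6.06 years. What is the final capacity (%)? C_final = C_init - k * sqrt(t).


sqrt(t) = sqrt(6.06) = 2.4617
C_final = 97.75 - 0.581 * 2.4617 = 96.32%

96.32%


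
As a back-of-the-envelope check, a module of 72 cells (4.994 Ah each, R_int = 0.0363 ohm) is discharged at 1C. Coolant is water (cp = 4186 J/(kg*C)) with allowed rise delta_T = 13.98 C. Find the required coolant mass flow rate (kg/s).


Step 1: I = 1 * 4.994 = 4.994 A
Step 2: Q_cell = I^2 * R = 4.994^2 * 0.0363 = 0.90532 W
Step 3: Q_total = 72 * 0.90532 = 65.183 W
Step 4: m_dot = Q_total / (cp * dT) = 65.183 / (4186 * 13.98) = 0.001114 kg/s

0.001114 kg/s


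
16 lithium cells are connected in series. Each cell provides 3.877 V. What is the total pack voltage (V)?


With 16 cells in series at 3.877 V each, V_pack = 62.032 V

62.032 V


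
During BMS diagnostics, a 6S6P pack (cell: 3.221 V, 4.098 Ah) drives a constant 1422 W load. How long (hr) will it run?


Step 1: E_pack = Ns * V_cell * Np * C_cell = 6 * 3.221 * 6 * 4.098 = 475.19 Wh
Step 2: t = E_pack / P = 475.19 / 1422 = 0.3342 hr

0.3342 hr


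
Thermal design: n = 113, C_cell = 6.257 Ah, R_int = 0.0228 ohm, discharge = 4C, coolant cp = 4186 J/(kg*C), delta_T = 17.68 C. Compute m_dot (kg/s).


Step 1: I = 4 * 6.257 = 25.028 A
Step 2: Q_cell = I^2 * R = 25.028^2 * 0.0228 = 14.282 W
Step 3: Q_total = 113 * 14.282 = 1613.9 W
Step 4: m_dot = Q_total / (cp * dT) = 1613.9 / (4186 * 17.68) = 0.02181 kg/s

0.02181 kg/s


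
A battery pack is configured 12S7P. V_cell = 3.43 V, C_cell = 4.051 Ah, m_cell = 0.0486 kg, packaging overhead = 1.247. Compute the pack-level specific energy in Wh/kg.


Step 1: V_pack = 12 * 3.43 = 41.16 V
Step 2: C_pack = 7 * 4.051 = 28.357 Ah
Step 3: E_pack = V_pack * C_pack = 41.16 * 28.357 = 1167.2 Wh
Step 4: m_pack = 12 * 7 * 0.0486 * 1.247 = 5.0908 kg
Step 5: ED = E_pack / m_pack = 1167.2 / 5.0908 = 229.3 Wh/kg

229.3 Wh/kg


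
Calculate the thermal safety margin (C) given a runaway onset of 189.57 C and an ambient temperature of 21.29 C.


margin = T_onset - T_ambient = 189.57 - 21.29 = 168.28 C

168.28 C


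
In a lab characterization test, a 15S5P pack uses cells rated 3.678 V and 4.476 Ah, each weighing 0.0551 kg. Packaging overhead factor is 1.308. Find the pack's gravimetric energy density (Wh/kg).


Step 1: V_pack = 15 * 3.678 = 55.17 V
Step 2: C_pack = 5 * 4.476 = 22.38 Ah
Step 3: E_pack = V_pack * C_pack = 55.17 * 22.38 = 1234.7 Wh
Step 4: m_pack = 15 * 5 * 0.0551 * 1.308 = 5.4053 kg
Step 5: ED = E_pack / m_pack = 1234.7 / 5.4053 = 228.4 Wh/kg

228.4 Wh/kg


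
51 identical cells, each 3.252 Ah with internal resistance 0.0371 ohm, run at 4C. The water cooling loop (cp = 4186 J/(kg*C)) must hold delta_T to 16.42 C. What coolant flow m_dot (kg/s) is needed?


Step 1: I = 4 * 3.252 = 13.008 A
Step 2: Q_cell = I^2 * R = 13.008^2 * 0.0371 = 6.2776 W
Step 3: Q_total = 51 * 6.2776 = 320.16 W
Step 4: m_dot = Q_total / (cp * dT) = 320.16 / (4186 * 16.42) = 0.004658 kg/s

0.004658 kg/s


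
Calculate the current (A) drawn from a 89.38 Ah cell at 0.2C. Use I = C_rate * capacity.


At 0.2C: I = 0.2 * 89.38 Ah = 17.876 A

17.876 A


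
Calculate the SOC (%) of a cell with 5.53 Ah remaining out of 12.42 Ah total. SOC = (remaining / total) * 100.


SOC% = 5.53 / 12.42 * 100 = 44.52%

44.52%


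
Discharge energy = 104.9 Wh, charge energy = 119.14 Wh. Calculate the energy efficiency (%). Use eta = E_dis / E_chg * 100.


eta_e = E_dis / E_chg * 100 = 104.9 / 119.14 * 100 = 88.05%

88.05%


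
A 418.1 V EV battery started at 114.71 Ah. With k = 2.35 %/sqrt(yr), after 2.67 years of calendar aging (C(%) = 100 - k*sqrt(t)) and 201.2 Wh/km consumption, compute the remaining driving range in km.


Step 1: capacity retention = 100 - 2.35 * sqrt(2.67) = 100 - 2.35 * 1.634 = 96.16%
Step 2: C_now = 114.71 * 96.16/100 = 110.31 Ah
Step 3: E_pack = V * C_now = 418.1 * 110.31 = 46121 Wh
Step 4: range = E_pack / consumption = 46121 / 201.2 = 229.2 km

229.2 km


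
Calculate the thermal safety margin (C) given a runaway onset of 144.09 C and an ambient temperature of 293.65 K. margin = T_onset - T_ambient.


Convert: T_ambient = 293.65 K = 20.5 C
margin = 144.09 - 20.5 = 123.59 C

123.59 C


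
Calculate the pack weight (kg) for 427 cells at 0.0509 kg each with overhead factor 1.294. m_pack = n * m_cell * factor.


m_pack = n * m_cell * overhead = 427 * 0.0509 * 1.294 = 28.12 kg

28.12 kg


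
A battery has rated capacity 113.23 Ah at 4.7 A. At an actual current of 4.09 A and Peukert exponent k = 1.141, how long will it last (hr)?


t_rated = C / I_rated = 113.23 / 4.7 = 24.091 hr
(I_rated/I)^k = (1.1491)^1.141 = 1.1718
t = t_rated * (I_rated/I)^k = 24.091 * 1.1718 = 28.23 hr

28.23 hr


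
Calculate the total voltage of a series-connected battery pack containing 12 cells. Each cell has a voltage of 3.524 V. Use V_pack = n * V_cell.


Series voltages add: 12 * 3.524 V = 42.288 V

42.288 V


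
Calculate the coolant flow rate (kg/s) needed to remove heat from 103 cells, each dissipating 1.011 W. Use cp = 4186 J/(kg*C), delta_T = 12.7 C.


Step 1: Total heat Q = 103 * 1.011 W = 104.13 W
Step 2: denom = cp * dT = 4186 * 12.7 = 53162
Step 3: m_dot = 104.13 / 53162 = 0.001959 kg/s

0.001959 kg/s


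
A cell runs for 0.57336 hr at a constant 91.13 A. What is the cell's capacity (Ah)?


C = I * t = 91.13 * 0.57336 = 52.25 Ah

52.25 Ah


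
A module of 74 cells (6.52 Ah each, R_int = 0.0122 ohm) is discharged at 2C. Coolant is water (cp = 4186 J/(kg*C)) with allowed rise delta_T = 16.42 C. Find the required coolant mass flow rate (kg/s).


Step 1: I = 2 * 6.52 = 13.04 A
Step 2: Q_cell = I^2 * R = 13.04^2 * 0.0122 = 2.0745 W
Step 3: Q_total = 74 * 2.0745 = 153.51 W
Step 4: m_dot = Q_total / (cp * dT) = 153.51 / (4186 * 16.42) = 0.002233 kg/s

0.002233 kg/s


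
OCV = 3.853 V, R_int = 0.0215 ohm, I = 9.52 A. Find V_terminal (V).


V = OCV - I*R = 3.853 - 9.52 * 0.0215 = 3.648 V

3.648 V


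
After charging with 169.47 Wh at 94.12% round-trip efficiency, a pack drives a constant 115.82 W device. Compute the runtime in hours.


Step 1: E_discharge = eta/100 * E_charge = 94.12/100 * 169.47 = 159.51 Wh
Step 2: t = E_discharge / P = 159.51 / 115.82 = 1.377 hr

1.377 hr


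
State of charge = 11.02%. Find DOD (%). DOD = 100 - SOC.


Complement of SOC: DOD = 100% - 11.02% = 88.98%

88.98%


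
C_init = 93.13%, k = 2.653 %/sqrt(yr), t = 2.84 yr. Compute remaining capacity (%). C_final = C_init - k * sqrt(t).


sqrt(t) = sqrt(2.84) = 1.6852
C_final = 93.13 - 2.653 * 1.6852 = 88.66%

88.66%


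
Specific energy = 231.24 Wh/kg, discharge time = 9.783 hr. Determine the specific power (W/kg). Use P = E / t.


Specific power = 231.24 Wh/kg / 9.783 hr = 23.64 W/kg

23.64 W/kg


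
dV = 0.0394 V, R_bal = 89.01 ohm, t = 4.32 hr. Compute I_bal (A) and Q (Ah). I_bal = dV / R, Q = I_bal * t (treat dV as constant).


I_bal = dV / R = 0.0394 / 89.01 = 4.4265e-04 A
Q = I_bal * t = 4.4265e-04 * 4.32 = 0.001912 Ah

I=4.4265e-04 A, Q=0.001912 Ah


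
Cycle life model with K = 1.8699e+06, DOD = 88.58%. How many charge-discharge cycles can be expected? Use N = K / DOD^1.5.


DOD^1.5 = 833.69
N = K / DOD^1.5 = 1.8699e+06 / 833.69 = 2243

2243 cycles


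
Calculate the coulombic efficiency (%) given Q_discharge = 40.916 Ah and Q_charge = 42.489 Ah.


Coulombic efficiency = 40.916/42.489 * 100% = 96.30%

96.30%


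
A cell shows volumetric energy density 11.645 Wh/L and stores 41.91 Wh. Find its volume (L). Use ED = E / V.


V = E / ED = 41.91 / 11.645 = 3.599 L

3.599 L


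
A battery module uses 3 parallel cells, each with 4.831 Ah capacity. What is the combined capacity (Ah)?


C_total = 3 * 4.831 = 14.493 Ah

14.493 Ah


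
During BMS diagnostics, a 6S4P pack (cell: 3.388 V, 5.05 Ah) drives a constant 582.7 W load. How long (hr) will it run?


Step 1: E_pack = Ns * V_cell * Np * C_cell = 6 * 3.388 * 4 * 5.05 = 410.63 Wh
Step 2: t = E_pack / P = 410.63 / 582.7 = 0.7047 hr

0.7047 hr


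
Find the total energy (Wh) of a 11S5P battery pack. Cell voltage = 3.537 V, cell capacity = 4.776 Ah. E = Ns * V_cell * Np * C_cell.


E = Ns * Vcell * Np * Ccell = 11 * 3.537 * 5 * 4.776 = 929.1 Wh

929.1 Wh


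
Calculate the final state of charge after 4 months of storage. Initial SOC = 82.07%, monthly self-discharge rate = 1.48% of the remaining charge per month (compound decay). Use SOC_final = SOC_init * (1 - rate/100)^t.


Monthly retention factor = 1 - 1.48/100 = 0.9852
Over 4 months: factor^4 = 0.9421
SOC_final = 82.07 * 0.9421 = 77.32%

77.32%


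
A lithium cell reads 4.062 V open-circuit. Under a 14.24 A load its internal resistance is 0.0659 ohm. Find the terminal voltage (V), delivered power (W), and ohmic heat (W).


Step 1: V_terminal = OCV - I*R = 4.062 - 14.24 * 0.0659 = 3.1236 V
Step 2: P_out = V_terminal * I = 3.1236 * 14.24 = 44.48 W
Step 3: Q = I^2 * R = 14.24^2 * 0.0659 = 13.36 W

V=3.1236 V, P=44.48 W, Q=13.36 W


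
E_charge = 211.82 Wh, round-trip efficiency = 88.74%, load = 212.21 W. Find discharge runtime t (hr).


Step 1: E_discharge = eta/100 * E_charge = 88.74/100 * 211.82 = 187.97 Wh
Step 2: t = E_discharge / P = 187.97 / 212.21 = 0.8858 hr

0.8858 hr


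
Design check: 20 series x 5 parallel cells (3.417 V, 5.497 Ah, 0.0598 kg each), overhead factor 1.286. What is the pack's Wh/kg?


Step 1: V_pack = 20 * 3.417 = 68.34 V
Step 2: C_pack = 5 * 5.497 = 27.485 Ah
Step 3: E_pack = V_pack * C_pack = 68.34 * 27.485 = 1878.3 Wh
Step 4: m_pack = 20 * 5 * 0.0598 * 1.286 = 7.6903 kg
Step 5: ED = E_pack / m_pack = 1878.3 / 7.6903 = 244.2 Wh/kg

244.2 Wh/kg


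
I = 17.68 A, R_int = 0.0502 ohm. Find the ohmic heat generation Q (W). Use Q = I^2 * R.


I^2 = 312.58
Q = 312.58 * 0.0502 = 15.69 W

15.69 W


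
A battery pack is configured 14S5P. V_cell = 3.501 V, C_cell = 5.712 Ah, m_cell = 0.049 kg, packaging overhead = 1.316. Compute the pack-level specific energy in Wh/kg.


Step 1: V_pack = 14 * 3.501 = 49.014 V
Step 2: C_pack = 5 * 5.712 = 28.56 Ah
Step 3: E_pack = V_pack * C_pack = 49.014 * 28.56 = 1399.8 Wh
Step 4: m_pack = 14 * 5 * 0.049 * 1.316 = 4.5139 kg
Step 5: ED = E_pack / m_pack = 1399.8 / 4.5139 = 310.1 Wh/kg

310.1 Wh/kg


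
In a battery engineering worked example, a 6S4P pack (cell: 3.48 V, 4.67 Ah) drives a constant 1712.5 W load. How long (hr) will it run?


Step 1: E_pack = Ns * V_cell * Np * C_cell = 6 * 3.48 * 4 * 4.67 = 390.04 Wh
Step 2: t = E_pack / P = 390.04 / 1712.5 = 0.2278 hr

0.2278 hr


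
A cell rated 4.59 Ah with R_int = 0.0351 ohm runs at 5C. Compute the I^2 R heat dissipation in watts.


Step 1: I = C_rate * capacity = 5 * 4.59 = 22.95 A
Step 2: Q = I^2 * R = 22.95^2 * 0.0351 = 526.7 * 0.0351 = 18.49 W

18.49 W


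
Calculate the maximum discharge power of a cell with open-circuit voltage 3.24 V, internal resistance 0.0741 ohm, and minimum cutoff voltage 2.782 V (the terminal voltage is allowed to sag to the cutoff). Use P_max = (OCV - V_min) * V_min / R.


dV = OCV - V_min = 0.458 V (so I_max = dV / R)
P_max = dV * V_min / R = 0.458 * 2.782 / 0.0741 = 17.20 W

17.20 W


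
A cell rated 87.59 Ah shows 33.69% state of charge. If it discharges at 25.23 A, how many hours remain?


Step 1: remaining = SOC/100 * C_total = 33.69/100 * 87.59 = 29.509 Ah
Step 2: t = remaining / I = 29.509 / 25.23 = 1.170 hr

1.170 hr


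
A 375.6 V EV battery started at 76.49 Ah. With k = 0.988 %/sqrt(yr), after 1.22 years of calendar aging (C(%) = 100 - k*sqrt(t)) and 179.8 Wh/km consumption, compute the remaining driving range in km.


Step 1: capacity retention = 100 - 0.988 * sqrt(1.22) = 100 - 0.988 * 1.1045 = 98.909%
Step 2: C_now = 76.49 * 98.909/100 = 75.655 Ah
Step 3: E_pack = V * C_now = 375.6 * 75.655 = 28416 Wh
Step 4: range = E_pack / consumption = 28416 / 179.8 = 158.0 km

158.0 km


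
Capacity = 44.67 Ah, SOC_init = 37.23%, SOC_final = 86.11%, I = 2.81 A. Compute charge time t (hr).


Step 1: dSOC = 86.11% - 37.23% = 48.88%
Step 2: delta_Ah = 44.67 * 48.88 / 100 = 21.835 Ah
Step 3: t = 21.835 / 2.81 = 7.770 hr

7.770 hr


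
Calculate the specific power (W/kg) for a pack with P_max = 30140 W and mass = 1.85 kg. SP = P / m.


Specific power = 30140 W / 1.85 kg = 16290 W/kg

16290 W/kg


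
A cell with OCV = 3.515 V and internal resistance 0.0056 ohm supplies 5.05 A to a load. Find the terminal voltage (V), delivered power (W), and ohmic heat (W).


Step 1: V_terminal = OCV - I*R = 3.515 - 5.05 * 0.0056 = 3.4867 V
Step 2: P_out = V_terminal * I = 3.4867 * 5.05 = 17.61 W
Step 3: Q = I^2 * R = 5.05^2 * 0.0056 = 0.1428 W

V=3.4867 V, P=17.61 W, Q=0.1428 W


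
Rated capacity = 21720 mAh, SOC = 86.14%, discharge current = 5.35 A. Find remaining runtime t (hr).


Convert: C_total = 21720 mAh = 21.72 Ah
Step 1: remaining = SOC/100 * C_total = 86.14/100 * 21.72 = 18.71 Ah
Step 2: t = remaining / I = 18.71 / 5.35 = 3.497 hr

3.497 hr


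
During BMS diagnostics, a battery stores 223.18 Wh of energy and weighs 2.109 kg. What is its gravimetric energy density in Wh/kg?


ED = E / m = 223.18 / 2.109 = 105.8 Wh/kg

105.8 Wh/kg


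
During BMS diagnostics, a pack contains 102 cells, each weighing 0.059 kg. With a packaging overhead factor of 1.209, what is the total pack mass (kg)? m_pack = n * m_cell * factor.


Cell mass sum = 102 * 0.059 = 6.018 kg
With overhead 1.209: m_pack = 6.018 * 1.209 = 7.276 kg

7.276 kg


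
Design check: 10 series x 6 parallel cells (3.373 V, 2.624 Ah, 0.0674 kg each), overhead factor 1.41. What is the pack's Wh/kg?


Step 1: V_pack = 10 * 3.373 = 33.73 V
Step 2: C_pack = 6 * 2.624 = 15.744 Ah
Step 3: E_pack = V_pack * C_pack = 33.73 * 15.744 = 531.05 Wh
Step 4: m_pack = 10 * 6 * 0.0674 * 1.41 = 5.702 kg
Step 5: ED = E_pack / m_pack = 531.05 / 5.702 = 93.13 Wh/kg

93.13 Wh/kg


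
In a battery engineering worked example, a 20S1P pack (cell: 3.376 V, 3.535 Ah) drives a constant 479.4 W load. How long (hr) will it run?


Step 1: E_pack = Ns * V_cell * Np * C_cell = 20 * 3.376 * 1 * 3.535 = 238.68 Wh
Step 2: t = E_pack / P = 238.68 / 479.4 = 0.4979 hr

0.4979 hr


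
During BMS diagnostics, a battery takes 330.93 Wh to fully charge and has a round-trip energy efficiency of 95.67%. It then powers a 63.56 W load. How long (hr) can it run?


Step 1: E_discharge = eta/100 * E_charge = 95.67/100 * 330.93 = 316.6 Wh
Step 2: t = E_discharge / P = 316.6 / 63.56 = 4.981 hr

4.981 hr


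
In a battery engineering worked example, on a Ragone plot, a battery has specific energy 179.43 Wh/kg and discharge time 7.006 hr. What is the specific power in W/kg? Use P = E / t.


Specific power = 179.43 Wh/kg / 7.006 hr = 25.61 W/kg

25.61 W/kg


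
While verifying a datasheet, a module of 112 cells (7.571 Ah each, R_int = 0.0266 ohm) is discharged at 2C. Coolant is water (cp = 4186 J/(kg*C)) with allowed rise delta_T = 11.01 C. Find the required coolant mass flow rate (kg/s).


Step 1: I = 2 * 7.571 = 15.142 A
Step 2: Q_cell = I^2 * R = 15.142^2 * 0.0266 = 6.0989 W
Step 3: Q_total = 112 * 6.0989 = 683.08 W
Step 4: m_dot = Q_total / (cp * dT) = 683.08 / (4186 * 11.01) = 0.01482 kg/s

0.01482 kg/s


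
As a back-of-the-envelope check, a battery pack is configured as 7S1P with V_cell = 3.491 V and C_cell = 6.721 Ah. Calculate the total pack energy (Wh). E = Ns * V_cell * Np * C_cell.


V_pack = 7 * 3.491 = 24.437 V
C_pack = 1 * 6.721 = 6.721 Ah
E = V_pack * C_pack = 24.437 * 6.721 = 164.2 Wh

164.2 Wh


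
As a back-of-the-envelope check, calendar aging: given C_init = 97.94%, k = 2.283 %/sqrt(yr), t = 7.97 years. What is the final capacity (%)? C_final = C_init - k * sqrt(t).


Step 1: sqrt(7.97 yr) = 2.8231
Step 2: drop = 2.283 * 2.8231 = 6.4451
Step 3: C_final = 97.94 - 6.4451 = 91.49%

91.49%


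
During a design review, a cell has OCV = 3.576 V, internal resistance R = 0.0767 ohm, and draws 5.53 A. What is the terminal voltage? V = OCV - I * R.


IR drop = 5.53 * 0.0767 = 0.42415 V
V = 3.576 - 0.42415 = 3.152 V

3.152 V


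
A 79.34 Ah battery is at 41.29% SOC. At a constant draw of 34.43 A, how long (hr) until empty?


Step 1: remaining = SOC/100 * C_total = 41.29/100 * 79.34 = 32.759 Ah
Step 2: t = remaining / I = 32.759 / 34.43 = 0.9515 hr

0.9515 hr


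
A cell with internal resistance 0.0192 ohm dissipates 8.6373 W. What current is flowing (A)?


I = sqrt(Q / R) = sqrt(8.6373 / 0.0192) = sqrt(449.86) = 21.21 A

21.21 A


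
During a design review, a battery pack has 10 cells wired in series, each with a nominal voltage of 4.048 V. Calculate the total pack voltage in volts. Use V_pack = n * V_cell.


Series voltages add: 10 * 4.048 V = 40.48 V

40.48 V


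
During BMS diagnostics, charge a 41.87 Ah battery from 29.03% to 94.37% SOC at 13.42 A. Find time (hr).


delta_Ah = 41.87 * (94.37 - 29.03) / 100 = 27.358 Ah
t = delta_Ah / I = 27.358 / 13.42 = 2.039 hr

2.039 hr


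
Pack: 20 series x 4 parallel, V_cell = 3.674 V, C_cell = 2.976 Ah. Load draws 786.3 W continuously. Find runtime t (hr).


Step 1: E_pack = Ns * V_cell * Np * C_cell = 20 * 3.674 * 4 * 2.976 = 874.71 Wh
Step 2: t = E_pack / P = 874.71 / 786.3 = 1.112 hr

1.112 hr


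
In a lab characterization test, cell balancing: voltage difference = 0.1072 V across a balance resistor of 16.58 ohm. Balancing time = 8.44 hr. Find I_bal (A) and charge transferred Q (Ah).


First, Ohm's law: I_bal = 0.1072 V / 16.58 ohm = 0.0064656 A
Then Q = I * t = 0.0064656 A * 8.44 hr = 0.05457 Ah

I=0.0064656 A, Q=0.05457 Ah


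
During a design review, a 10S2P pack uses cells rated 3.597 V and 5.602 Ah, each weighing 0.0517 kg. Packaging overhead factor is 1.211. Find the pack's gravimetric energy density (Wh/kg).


Step 1: V_pack = 10 * 3.597 = 35.97 V
Step 2: C_pack = 2 * 5.602 = 11.204 Ah
Step 3: E_pack = V_pack * C_pack = 35.97 * 11.204 = 403.01 Wh
Step 4: m_pack = 10 * 2 * 0.0517 * 1.211 = 1.2522 kg
Step 5: ED = E_pack / m_pack = 403.01 / 1.2522 = 321.8 Wh/kg

321.8 Wh/kg


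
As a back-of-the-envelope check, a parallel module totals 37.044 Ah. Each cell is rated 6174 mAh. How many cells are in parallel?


Convert: C_cell = 6174 mAh = 6.174 Ah
n = C_total / C_cell = 37.044 / 6.174 = 6

6


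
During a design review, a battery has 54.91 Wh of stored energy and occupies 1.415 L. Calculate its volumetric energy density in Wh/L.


ED = E / V = 54.91 / 1.415 = 38.81 Wh/L

38.81 Wh/L


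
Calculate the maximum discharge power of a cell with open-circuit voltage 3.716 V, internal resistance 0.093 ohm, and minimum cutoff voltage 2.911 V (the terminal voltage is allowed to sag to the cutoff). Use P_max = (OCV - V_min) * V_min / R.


P_max = (OCV - V_min) * V_min / R = (3.716 - 2.911) * 2.911 / 0.093 = 0.805 * 2.911 / 0.093 = 25.20 W

25.20 W


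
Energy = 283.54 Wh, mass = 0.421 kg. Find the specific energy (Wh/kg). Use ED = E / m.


Specific energy = 283.54 Wh / 0.421 kg = 673.5 Wh/kg

673.5 Wh/kg


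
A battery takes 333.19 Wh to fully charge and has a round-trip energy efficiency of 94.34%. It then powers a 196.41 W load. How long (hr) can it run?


Step 1: E_discharge = eta/100 * E_charge = 94.34/100 * 333.19 = 314.33 Wh
Step 2: t = E_discharge / P = 314.33 / 196.41 = 1.600 hr

1.600 hr


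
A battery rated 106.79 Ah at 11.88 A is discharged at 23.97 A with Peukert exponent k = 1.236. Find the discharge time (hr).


Step 1: t_rated = C / I_rated = 106.79 / 11.88 = 8.9891 hr
Step 2: ratio = 11.88 / 23.97 = 0.49562
Step 3: ratio^k = 0.49562^1.236 = 0.41996
Step 4: t = t_rated * ratio^k = 8.9891 * 0.41996 = 3.775 hr

3.775 hr


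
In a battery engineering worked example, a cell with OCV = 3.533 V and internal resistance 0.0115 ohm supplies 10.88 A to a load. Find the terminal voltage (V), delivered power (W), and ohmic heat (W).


Step 1: V_terminal = OCV - I*R = 3.533 - 10.88 * 0.0115 = 3.4079 V
Step 2: P_out = V_terminal * I = 3.4079 * 10.88 = 37.08 W
Step 3: Q = I^2 * R = 10.88^2 * 0.0115 = 1.361 W

V=3.4079 V, P=37.08 W, Q=1.361 W


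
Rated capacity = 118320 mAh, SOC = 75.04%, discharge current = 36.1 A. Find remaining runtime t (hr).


Convert: C_total = 118320 mAh = 118.32 Ah
Step 1: remaining = SOC/100 * C_total = 75.04/100 * 118.32 = 88.787 Ah
Step 2: t = remaining / I = 88.787 / 36.1 = 2.459 hr

2.459 hr


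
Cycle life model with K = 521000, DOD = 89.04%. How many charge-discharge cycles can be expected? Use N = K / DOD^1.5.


Step 1: DOD^1.5 = 89.04^1.5 = 840.19
Step 2: N = 521000 / 840.19 = 620.1 cycles

620.1 cycles


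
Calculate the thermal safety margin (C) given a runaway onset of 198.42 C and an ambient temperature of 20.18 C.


Safety margin = 198.42 C - 20.18 C = 178.24 C

178.24 C


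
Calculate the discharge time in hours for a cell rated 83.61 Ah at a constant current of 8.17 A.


Runtime = 83.61 Ah / 8.17 A = 10.23 hr

10.23 hr


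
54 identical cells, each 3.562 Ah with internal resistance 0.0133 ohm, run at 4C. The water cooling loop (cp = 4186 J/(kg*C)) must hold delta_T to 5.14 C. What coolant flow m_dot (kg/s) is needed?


Step 1: I = 4 * 3.562 = 14.248 A
Step 2: Q_cell = I^2 * R = 14.248^2 * 0.0133 = 2.7 W
Step 3: Q_total = 54 * 2.7 = 145.8 W
Step 4: m_dot = Q_total / (cp * dT) = 145.8 / (4186 * 5.14) = 0.006776 kg/s

0.006776 kg/s


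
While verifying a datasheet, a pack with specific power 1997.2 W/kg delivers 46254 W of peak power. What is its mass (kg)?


m = P / SP = 46254 / 1997.2 = 23.16 kg

23.16 kg


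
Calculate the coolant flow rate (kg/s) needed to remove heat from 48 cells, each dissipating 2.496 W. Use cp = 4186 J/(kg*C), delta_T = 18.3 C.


Q_total = 48 * 2.496 = 119.81 W
m_dot = Q_total / (cp * dT) = 119.81 / (4186 * 18.3) = 0.001564 kg/s

0.001564 kg/s


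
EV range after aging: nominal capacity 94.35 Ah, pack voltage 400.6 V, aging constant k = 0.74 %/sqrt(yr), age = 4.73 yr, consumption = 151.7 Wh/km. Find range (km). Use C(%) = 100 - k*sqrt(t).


Step 1: capacity retention = 100 - 0.74 * sqrt(4.73) = 100 - 0.74 * 2.1749 = 98.391%
Step 2: C_now = 94.35 * 98.391/100 = 92.832 Ah
Step 3: E_pack = V * C_now = 400.6 * 92.832 = 37188 Wh
Step 4: range = E_pack / consumption = 37188 / 151.7 = 245.1 km

245.1 km


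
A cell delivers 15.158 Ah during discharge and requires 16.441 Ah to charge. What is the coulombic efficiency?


Coulombic efficiency = 15.158/16.441 * 100% = 92.20%

92.20%


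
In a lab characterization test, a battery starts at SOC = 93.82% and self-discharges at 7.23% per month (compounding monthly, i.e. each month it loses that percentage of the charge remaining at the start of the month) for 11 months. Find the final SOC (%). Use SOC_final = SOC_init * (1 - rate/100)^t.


Monthly retention factor = 1 - 7.23/100 = 0.9277
Over 11 months: factor^11 = 0.43801
SOC_final = 93.82 * 0.43801 = 41.09%

41.09%


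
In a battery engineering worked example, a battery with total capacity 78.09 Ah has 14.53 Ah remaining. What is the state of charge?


SOC = (remaining / total) * 100 = (14.53 / 78.09) * 100 = 18.61%

18.61%


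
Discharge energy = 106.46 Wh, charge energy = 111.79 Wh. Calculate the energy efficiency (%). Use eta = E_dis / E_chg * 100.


eta_e = E_dis / E_chg * 100 = 106.46 / 111.79 * 100 = 95.23%

95.23%


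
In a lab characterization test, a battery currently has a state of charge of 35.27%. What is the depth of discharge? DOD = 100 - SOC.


DOD = 100 - SOC = 100 - 35.27 = 64.73%

64.73%


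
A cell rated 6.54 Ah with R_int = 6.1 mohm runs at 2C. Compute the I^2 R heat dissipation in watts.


Convert: R = 6.1 mohm = 0.0061 ohm
Step 1: I = C_rate * capacity = 2 * 6.54 = 13.08 A
Step 2: Q = I^2 * R = 13.08^2 * 0.0061 = 171.09 * 0.0061 = 1.044 W

1.044 W


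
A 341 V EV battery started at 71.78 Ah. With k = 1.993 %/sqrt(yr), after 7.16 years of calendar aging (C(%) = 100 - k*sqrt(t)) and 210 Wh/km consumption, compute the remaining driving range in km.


Step 1: capacity retention = 100 - 1.993 * sqrt(7.16) = 100 - 1.993 * 2.6758 = 94.667%
Step 2: C_now = 71.78 * 94.667/100 = 67.952 Ah
Step 3: E_pack = V * C_now = 341 * 67.952 = 23172 Wh
Step 4: range = E_pack / consumption = 23172 / 210 = 110.3 km

110.3 km


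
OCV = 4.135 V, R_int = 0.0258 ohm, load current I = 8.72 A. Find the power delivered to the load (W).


Step 1: V_terminal = OCV - I*R = 4.135 - 8.72 * 0.0258 = 3.91 V
Step 2: P_out = V_terminal * I = 3.91 * 8.72 = 34.10 W

34.10 W


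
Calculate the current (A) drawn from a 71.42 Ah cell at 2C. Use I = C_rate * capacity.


I = C_rate * capacity = 2 * 71.42 = 142.84 A

142.84 A


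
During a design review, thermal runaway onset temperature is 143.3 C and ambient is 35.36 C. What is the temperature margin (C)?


Safety margin = 143.3 C - 35.36 C = 107.94 C

107.94 C


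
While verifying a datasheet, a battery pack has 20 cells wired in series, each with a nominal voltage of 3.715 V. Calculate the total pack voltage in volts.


With 20 cells in series at 3.715 V each, V_pack = 74.3 V

74.3 V


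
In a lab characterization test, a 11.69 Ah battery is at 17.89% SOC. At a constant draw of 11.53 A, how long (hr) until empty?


Step 1: remaining = SOC/100 * C_total = 17.89/100 * 11.69 = 2.0913 Ah
Step 2: t = remaining / I = 2.0913 / 11.53 = 0.1814 hr

0.1814 hr


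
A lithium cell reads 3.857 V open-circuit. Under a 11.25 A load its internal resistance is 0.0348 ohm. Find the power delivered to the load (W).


Step 1: V_terminal = OCV - I*R = 3.857 - 11.25 * 0.0348 = 3.4655 V
Step 2: P_out = V_terminal * I = 3.4655 * 11.25 = 38.99 W

38.99 W


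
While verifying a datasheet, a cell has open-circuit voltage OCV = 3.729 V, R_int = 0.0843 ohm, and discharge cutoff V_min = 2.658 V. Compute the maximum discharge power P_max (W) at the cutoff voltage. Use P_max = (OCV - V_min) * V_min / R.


dV = OCV - V_min = 1.071 V (so I_max = dV / R)
P_max = dV * V_min / R = 1.071 * 2.658 / 0.0843 = 33.77 W

33.77 W


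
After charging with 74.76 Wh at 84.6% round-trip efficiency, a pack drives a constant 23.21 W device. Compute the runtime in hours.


Step 1: E_discharge = eta/100 * E_charge = 84.6/100 * 74.76 = 63.247 Wh
Step 2: t = E_discharge / P = 63.247 / 23.21 = 2.725 hr

2.725 hr


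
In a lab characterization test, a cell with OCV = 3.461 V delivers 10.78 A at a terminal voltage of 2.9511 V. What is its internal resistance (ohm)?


R = (OCV - V) / I = (3.461 - 2.9511) / 10.78 = 0.04730 ohm

0.04730 ohm


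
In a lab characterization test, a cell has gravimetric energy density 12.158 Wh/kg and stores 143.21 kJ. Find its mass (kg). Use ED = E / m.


Convert: E = 143.21 kJ = 39.781 Wh
m = E / ED = 39.781 / 12.158 = 3.272 kg

3.272 kg


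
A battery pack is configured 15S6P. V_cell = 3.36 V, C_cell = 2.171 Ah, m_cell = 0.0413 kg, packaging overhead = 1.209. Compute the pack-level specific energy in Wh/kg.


Step 1: V_pack = 15 * 3.36 = 50.4 V
Step 2: C_pack = 6 * 2.171 = 13.026 Ah
Step 3: E_pack = V_pack * C_pack = 50.4 * 13.026 = 656.51 Wh
Step 4: m_pack = 15 * 6 * 0.0413 * 1.209 = 4.4939 kg
Step 5: ED = E_pack / m_pack = 656.51 / 4.4939 = 146.1 Wh/kg

146.1 Wh/kg


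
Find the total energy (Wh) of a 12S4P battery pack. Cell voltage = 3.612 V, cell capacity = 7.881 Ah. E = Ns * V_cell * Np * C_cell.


V_pack = 12 * 3.612 = 43.344 V
C_pack = 4 * 7.881 = 31.524 Ah
E = V_pack * C_pack = 43.344 * 31.524 = 1366 Wh

1366 Wh


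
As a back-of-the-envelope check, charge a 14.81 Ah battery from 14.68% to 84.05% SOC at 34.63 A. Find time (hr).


Step 1: dSOC = 84.05% - 14.68% = 69.37%
Step 2: delta_Ah = 14.81 * 69.37 / 100 = 10.274 Ah
Step 3: t = 10.274 / 34.63 = 0.2967 hr

0.2967 hr


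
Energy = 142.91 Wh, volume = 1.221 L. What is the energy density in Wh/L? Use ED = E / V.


ED = E / V = 142.91 / 1.221 = 117.0 Wh/L

117.0 Wh/L


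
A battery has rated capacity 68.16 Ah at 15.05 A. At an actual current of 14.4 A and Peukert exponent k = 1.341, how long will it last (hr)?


t_rated = C / I_rated = 68.16 / 15.05 = 4.5289 hr
(I_rated/I)^k = (1.0451)^1.341 = 1.0609
t = t_rated * (I_rated/I)^k = 4.5289 * 1.0609 = 4.805 hr

4.805 hr


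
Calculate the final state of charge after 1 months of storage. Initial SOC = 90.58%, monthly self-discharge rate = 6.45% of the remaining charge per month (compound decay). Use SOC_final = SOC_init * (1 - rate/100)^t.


decay = (1 - 6.45/100)^1 = 0.9355
SOC_final = 90.58 * 0.9355 = 84.74%

84.74%


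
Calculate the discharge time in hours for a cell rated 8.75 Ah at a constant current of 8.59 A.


t = capacity / current = 8.75 / 8.59 = 1.019 hr

1.019 hr


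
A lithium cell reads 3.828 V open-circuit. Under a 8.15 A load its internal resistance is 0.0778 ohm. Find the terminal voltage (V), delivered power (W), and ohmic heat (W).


Step 1: V_terminal = OCV - I*R = 3.828 - 8.15 * 0.0778 = 3.1939 V
Step 2: P_out = V_terminal * I = 3.1939 * 8.15 = 26.03 W
Step 3: Q = I^2 * R = 8.15^2 * 0.0778 = 5.168 W

V=3.1939 V, P=26.03 W, Q=5.168 W


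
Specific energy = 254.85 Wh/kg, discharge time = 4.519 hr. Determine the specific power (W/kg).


P_specific = E / t = 254.85 / 4.519 = 56.40 W/kg

56.40 W/kg


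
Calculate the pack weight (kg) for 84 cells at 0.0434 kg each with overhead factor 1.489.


m_pack = n * m_cell * overhead = 84 * 0.0434 * 1.489 = 5.428 kg

5.428 kg


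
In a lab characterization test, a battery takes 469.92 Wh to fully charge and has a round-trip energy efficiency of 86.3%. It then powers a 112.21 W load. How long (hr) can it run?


Step 1: E_discharge = eta/100 * E_charge = 86.3/100 * 469.92 = 405.54 Wh
Step 2: t = E_discharge / P = 405.54 / 112.21 = 3.614 hr

3.614 hr


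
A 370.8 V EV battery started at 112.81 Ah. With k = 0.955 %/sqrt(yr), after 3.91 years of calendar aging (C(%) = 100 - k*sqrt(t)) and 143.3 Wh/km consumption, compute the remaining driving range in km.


Step 1: capacity retention = 100 - 0.955 * sqrt(3.91) = 100 - 0.955 * 1.9774 = 98.112%
Step 2: C_now = 112.81 * 98.112/100 = 110.68 Ah
Step 3: E_pack = V * C_now = 370.8 * 110.68 = 41040 Wh
Step 4: range = E_pack / consumption = 41040 / 143.3 = 286.4 km

286.4 km


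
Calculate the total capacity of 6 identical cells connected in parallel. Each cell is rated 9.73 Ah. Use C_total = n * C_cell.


Parallel capacities add: 6 * 9.73 Ah = 58.38 Ah

58.38 Ah


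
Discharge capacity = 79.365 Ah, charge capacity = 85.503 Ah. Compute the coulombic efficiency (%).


eta_c = Q_dis / Q_chg * 100 = 79.365 / 85.503 * 100 = 92.82%

92.82%


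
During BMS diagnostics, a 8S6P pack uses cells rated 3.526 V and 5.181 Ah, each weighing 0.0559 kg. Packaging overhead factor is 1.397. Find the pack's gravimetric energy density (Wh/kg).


Step 1: V_pack = 8 * 3.526 = 28.208 V
Step 2: C_pack = 6 * 5.181 = 31.086 Ah
Step 3: E_pack = V_pack * C_pack = 28.208 * 31.086 = 876.87 Wh
Step 4: m_pack = 8 * 6 * 0.0559 * 1.397 = 3.7484 kg
Step 5: ED = E_pack / m_pack = 876.87 / 3.7484 = 233.9 Wh/kg

233.9 Wh/kg


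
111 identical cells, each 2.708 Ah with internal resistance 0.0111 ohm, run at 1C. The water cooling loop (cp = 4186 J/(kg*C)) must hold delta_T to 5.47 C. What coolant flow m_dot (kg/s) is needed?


Step 1: I = 1 * 2.708 = 2.708 A
Step 2: Q_cell = I^2 * R = 2.708^2 * 0.0111 = 0.081399 W
Step 3: Q_total = 111 * 0.081399 = 9.0353 W
Step 4: m_dot = Q_total / (cp * dT) = 9.0353 / (4186 * 5.47) = 3.946e-04 kg/s

3.946e-04 kg/s


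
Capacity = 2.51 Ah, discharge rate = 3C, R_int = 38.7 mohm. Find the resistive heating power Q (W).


Convert: R = 38.7 mohm = 0.0387 ohm
Step 1: I = C_rate * capacity = 3 * 2.51 = 7.53 A
Step 2: Q = I^2 * R = 7.53^2 * 0.0387 = 56.701 * 0.0387 = 2.194 W

2.194 W


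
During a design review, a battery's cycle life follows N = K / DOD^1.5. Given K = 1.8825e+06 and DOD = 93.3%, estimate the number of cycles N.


DOD^1.5 = 901.2
N = K / DOD^1.5 = 1.8825e+06 / 901.2 = 2089

2089 cycles


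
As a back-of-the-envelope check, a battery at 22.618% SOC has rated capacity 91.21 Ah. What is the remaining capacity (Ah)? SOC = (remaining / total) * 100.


remaining = SOC / 100 * total = 22.618 / 100 * 91.21 = 20.63 Ah

20.63 Ah


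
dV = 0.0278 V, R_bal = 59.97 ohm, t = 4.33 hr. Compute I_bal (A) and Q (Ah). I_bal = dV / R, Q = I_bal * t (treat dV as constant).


I_bal = dV / R = 0.0278 / 59.97 = 4.6357e-04 A
Q = I_bal * t = 4.6357e-04 * 4.33 = 0.002007 Ah

I=4.6357e-04 A, Q=0.002007 Ah


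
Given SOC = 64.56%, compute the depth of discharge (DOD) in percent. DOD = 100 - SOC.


DOD = 100 - SOC = 100 - 64.56 = 35.44%

35.44%


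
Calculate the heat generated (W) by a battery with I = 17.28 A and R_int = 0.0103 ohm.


Q = I^2 * R = 17.28^2 * 0.0103 = 3.076 W

3.076 W


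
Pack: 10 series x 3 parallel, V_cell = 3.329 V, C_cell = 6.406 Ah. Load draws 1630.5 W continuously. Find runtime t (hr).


Step 1: E_pack = Ns * V_cell * Np * C_cell = 10 * 3.329 * 3 * 6.406 = 639.77 Wh
Step 2: t = E_pack / P = 639.77 / 1630.5 = 0.3924 hr

0.3924 hr


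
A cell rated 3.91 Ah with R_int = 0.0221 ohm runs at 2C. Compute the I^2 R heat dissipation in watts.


Step 1: I = C_rate * capacity = 2 * 3.91 = 7.82 A
Step 2: Q = I^2 * R = 7.82^2 * 0.0221 = 61.152 * 0.0221 = 1.351 W

1.351 W


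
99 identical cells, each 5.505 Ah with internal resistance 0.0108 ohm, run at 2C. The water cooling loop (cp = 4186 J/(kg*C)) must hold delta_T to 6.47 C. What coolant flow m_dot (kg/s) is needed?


Step 1: I = 2 * 5.505 = 11.01 A
Step 2: Q_cell = I^2 * R = 11.01^2 * 0.0108 = 1.3092 W
Step 3: Q_total = 99 * 1.3092 = 129.61 W
Step 4: m_dot = Q_total / (cp * dT) = 129.61 / (4186 * 6.47) = 0.004786 kg/s

0.004786 kg/s


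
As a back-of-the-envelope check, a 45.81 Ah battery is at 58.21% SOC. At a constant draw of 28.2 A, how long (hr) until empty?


Step 1: remaining = SOC/100 * C_total = 58.21/100 * 45.81 = 26.666 Ah
Step 2: t = remaining / I = 26.666 / 28.2 = 0.9456 hr

0.9456 hr


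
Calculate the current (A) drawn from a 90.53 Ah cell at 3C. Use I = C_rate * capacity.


At 3C: I = 3 * 90.53 Ah = 271.59 A

271.59 A


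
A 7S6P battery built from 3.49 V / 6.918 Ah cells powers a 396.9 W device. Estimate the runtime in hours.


Step 1: E_pack = Ns * V_cell * Np * C_cell = 7 * 3.49 * 6 * 6.918 = 1014 Wh
Step 2: t = E_pack / P = 1014 / 396.9 = 2.555 hr

2.555 hr
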